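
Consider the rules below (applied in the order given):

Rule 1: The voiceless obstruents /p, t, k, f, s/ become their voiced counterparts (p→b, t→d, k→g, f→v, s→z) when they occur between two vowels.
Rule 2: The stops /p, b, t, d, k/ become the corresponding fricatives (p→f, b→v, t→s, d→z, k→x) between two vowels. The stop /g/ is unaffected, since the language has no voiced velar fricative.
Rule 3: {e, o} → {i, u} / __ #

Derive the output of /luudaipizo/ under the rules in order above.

Rule 1 (intervocalic voicing): /p/ is a voiceless obstruent between vowels /i/ and /i/, so it voices to [b]. /luudaipizo/ → luudaibizo.
Rule 2 (intervocalic spirantization): /d/ is a stop between vowels /u/ and /a/, so it spirantizes to the fricative [z]. /b/ is a stop between vowels /i/ and /i/, so it spirantizes to the fricative [v]. /luudaibizo/ → luuzaivizo.
Rule 3 (final vowel raising): /o/ is a mid vowel in word-final position, so it raises to [u]. /luuzaivizo/ → luuzaivizu.

luuzaivizu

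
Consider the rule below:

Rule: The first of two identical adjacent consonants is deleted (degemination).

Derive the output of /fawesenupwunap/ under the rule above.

No segment of /fawesenupwunap/ meets the structural description of the rule, so the form surfaces unchanged.

fawesenupwunap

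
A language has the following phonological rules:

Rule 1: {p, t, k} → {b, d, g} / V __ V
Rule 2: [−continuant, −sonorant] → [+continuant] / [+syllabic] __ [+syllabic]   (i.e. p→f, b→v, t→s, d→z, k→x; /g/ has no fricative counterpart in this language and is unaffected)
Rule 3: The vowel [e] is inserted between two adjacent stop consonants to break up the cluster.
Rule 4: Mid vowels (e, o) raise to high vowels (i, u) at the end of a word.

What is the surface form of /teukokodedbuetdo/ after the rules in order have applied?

Rule 1 (intervocalic voicing): /k/ is a voiceless stop between vowels /u/ and /o/, so it voices to [g]. /k/ is a voiceless stop between vowels /o/ and /o/, so it voices to [g]. /teukokodedbuetdo/ → teugogodedbuetdo.
Rule 2 (intervocalic spirantization): /d/ is a stop between vowels /o/ and /e/, so it spirantizes to the fricative [z]. /teugogodedbuetdo/ → teugogozedbuetdo.
Rule 3 (stop-cluster e-epenthesis): /d/ and /b/ form a stop–stop cluster, so [e] is inserted between them. /t/ and /d/ form a stop–stop cluster, so [e] is inserted between them. /teugogozedbuetdo/ → teugogozedebuetedo.
Rule 4 (final vowel raising): /o/ is a mid vowel in word-final position, so it raises to [u]. /teugogozedebuetedo/ → teugogozedebuetedu.

teugogozedebuetedu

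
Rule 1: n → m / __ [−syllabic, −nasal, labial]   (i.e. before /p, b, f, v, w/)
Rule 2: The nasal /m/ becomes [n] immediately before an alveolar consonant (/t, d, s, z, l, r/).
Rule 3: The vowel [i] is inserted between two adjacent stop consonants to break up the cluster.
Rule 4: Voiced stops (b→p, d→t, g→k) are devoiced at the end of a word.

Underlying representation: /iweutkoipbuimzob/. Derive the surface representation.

iweutikoipibuinzop

Rule 1 (nasal place assimilation): no segment meets the environment; /iweutkoipbuimzob/ is unchanged.
Rule 2 (nasal place assimilation): /m/ precedes the alveolar consonant /z/, so it assimilates in place to [n]. /iweutkoipbuimzob/ → iweutkoipbuinzob.
Rule 3 (stop-cluster i-epenthesis): /t/ and /k/ form a stop–stop cluster, so [i] is inserted between them. /p/ and /b/ form a stop–stop cluster, so [i] is inserted between them. /iweutkoipbuinzob/ → iweutikoipibuinzob.
Rule 4 (final devoicing): /b/ is a voiced stop in word-final position, so it devoices to [p]. /iweutikoipibuinzob/ → iweutikoipibuinzop.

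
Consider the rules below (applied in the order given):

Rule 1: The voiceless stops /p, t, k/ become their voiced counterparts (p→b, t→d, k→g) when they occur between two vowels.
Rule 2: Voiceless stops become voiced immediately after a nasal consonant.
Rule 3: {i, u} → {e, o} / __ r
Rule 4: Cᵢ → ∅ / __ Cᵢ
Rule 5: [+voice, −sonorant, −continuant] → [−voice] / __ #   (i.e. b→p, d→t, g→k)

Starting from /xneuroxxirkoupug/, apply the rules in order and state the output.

Rule 1 (intervocalic voicing): /p/ is a voiceless stop between vowels /u/ and /u/, so it voices to [b]. /xneuroxxirkoupug/ → xneuroxxirkoubug.
Rule 2 (post-nasal voicing): no segment meets the environment; /xneuroxxirkoubug/ is unchanged.
Rule 3 (pre-rhotic lowering): /u/ is a high vowel immediately before /r/, so it lowers to [o]. /i/ is a high vowel immediately before /r/, so it lowers to [e]. /xneuroxxirkoubug/ → xneoroxxerkoubug.
Rule 4 (degemination): /xx/ is a geminate; the first /x/ deletes. /xneoroxxerkoubug/ → xneoroxerkoubug.
Rule 5 (final devoicing): /g/ is a voiced stop in word-final position, so it devoices to [k]. /xneoroxerkoubug/ → xneoroxerkoubuk.

xneoroxerkoubuk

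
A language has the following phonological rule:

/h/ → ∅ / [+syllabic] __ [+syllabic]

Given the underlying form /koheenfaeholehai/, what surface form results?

koeenfaeoleai

/h/ occurs between vowels /o/ and /e/, so it deletes.
/h/ occurs between vowels /e/ and /o/, so it deletes.
/h/ occurs between vowels /e/ and /a/, so it deletes.
Surface form: [koeenfaeoleai].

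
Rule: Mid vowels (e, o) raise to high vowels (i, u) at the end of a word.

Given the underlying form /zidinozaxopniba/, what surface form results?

zidinozaxopniba

No segment of /zidinozaxopniba/ meets the structural description of the rule, so the form surfaces unchanged.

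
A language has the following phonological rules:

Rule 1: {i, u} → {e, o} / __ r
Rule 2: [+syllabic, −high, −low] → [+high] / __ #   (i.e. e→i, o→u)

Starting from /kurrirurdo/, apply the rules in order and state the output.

korrerordu

Rule 1 (pre-rhotic lowering): /u/ is a high vowel immediately before /r/, so it lowers to [o]. /i/ is a high vowel immediately before /r/, so it lowers to [e]. /u/ is a high vowel immediately before /r/, so it lowers to [o]. /kurrirurdo/ → korrerordo.
Rule 2 (final vowel raising): /o/ is a mid vowel in word-final position, so it raises to [u]. /korrerordo/ → korrerordu.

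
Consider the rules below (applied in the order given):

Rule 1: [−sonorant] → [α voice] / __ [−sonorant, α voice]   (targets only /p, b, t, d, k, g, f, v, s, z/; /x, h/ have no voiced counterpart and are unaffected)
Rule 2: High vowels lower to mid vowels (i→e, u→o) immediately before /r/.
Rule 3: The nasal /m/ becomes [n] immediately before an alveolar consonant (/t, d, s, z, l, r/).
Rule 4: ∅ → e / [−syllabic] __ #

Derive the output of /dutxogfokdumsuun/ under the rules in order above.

dutxokfogdunsuune

Rule 1 (regressive voicing assimilation): /g/ precedes the voiceless obstruent /f/, so it devoices to [k] by assimilation. /k/ precedes the voiced obstruent /d/, so it voices to [g] by assimilation. /dutxogfokdumsuun/ → dutxokfogdumsuun.
Rule 2 (pre-rhotic lowering): no segment meets the environment; /dutxokfogdumsuun/ is unchanged.
Rule 3 (nasal place assimilation): /m/ precedes the alveolar consonant /s/, so it assimilates in place to [n]. /dutxokfogdumsuun/ → dutxokfogdunsuun.
Rule 4 (final e-epenthesis): the form ends in the consonant /n/, so [e] is inserted word-finally. /dutxokfogdunsuun/ → dutxokfogdunsuune.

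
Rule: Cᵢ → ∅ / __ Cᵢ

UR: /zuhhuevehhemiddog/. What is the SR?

/hh/ is a geminate; the first /h/ deletes.
/hh/ is a geminate; the first /h/ deletes.
/dd/ is a geminate; the first /d/ deletes.
Surface form: [zuhuevehemidog].

zuhuevehemidog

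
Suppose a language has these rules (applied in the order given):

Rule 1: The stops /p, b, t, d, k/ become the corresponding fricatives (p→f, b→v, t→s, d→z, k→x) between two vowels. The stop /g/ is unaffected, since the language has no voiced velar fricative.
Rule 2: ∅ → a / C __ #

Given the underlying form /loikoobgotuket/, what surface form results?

Rule 1 (intervocalic spirantization): /k/ is a stop between vowels /i/ and /o/, so it spirantizes to the fricative [x]. /t/ is a stop between vowels /o/ and /u/, so it spirantizes to the fricative [s]. /k/ is a stop between vowels /u/ and /e/, so it spirantizes to the fricative [x]. /loikoobgotuket/ → loixoobgosuxet.
Rule 2 (final a-epenthesis): the form ends in the consonant /t/, so [a] is inserted word-finally. /loixoobgosuxet/ → loixoobgosuxeta.

loixoobgosuxeta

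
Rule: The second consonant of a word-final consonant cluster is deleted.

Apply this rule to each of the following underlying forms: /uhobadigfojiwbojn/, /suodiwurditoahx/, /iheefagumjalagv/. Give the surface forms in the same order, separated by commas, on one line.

/uhobadigfojiwbojn/: /n/ is the second consonant of a word-final cluster /jn/, so it deletes. → [uhobadigfojiwboj].
/suodiwurditoahx/: /x/ is the second consonant of a word-final cluster /hx/, so it deletes. → [suodiwurditoah].
/iheefagumjalagv/: /v/ is the second consonant of a word-final cluster /gv/, so it deletes. → [iheefagumjalag].

uhobadigfojiwboj, suodiwurditoah, iheefagumjalag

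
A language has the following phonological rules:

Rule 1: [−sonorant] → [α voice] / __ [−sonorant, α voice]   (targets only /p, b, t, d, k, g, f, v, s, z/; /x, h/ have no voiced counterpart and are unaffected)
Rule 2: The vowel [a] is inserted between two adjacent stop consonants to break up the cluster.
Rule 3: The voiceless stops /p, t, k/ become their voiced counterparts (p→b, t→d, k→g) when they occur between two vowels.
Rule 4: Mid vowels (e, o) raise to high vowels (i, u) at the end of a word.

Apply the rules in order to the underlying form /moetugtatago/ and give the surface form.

moedugadadagu

Rule 1 (regressive voicing assimilation): /g/ precedes the voiceless obstruent /t/, so it devoices to [k] by assimilation. /moetugtatago/ → moetuktatago.
Rule 2 (stop-cluster a-epenthesis): /k/ and /t/ form a stop–stop cluster, so [a] is inserted between them. /moetuktatago/ → moetukatatago.
Rule 3 (intervocalic voicing): /t/ is a voiceless stop between vowels /e/ and /u/, so it voices to [d]. /k/ is a voiceless stop between vowels /u/ and /a/, so it voices to [g]. /t/ is a voiceless stop between vowels /a/ and /a/, so it voices to [d]. /t/ is a voiceless stop between vowels /a/ and /a/, so it voices to [d]. /moetukatatago/ → moedugadadago.
Rule 4 (final vowel raising): /o/ is a mid vowel in word-final position, so it raises to [u]. /moedugadadago/ → moedugadadagu.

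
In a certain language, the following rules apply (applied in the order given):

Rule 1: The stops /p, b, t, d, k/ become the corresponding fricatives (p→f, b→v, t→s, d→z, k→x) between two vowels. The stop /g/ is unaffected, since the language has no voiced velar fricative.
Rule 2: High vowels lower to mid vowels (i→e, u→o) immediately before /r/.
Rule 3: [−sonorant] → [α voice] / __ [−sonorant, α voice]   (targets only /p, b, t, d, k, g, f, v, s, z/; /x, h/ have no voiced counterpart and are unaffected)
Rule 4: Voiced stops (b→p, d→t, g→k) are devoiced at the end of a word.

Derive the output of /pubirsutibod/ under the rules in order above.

Rule 1 (intervocalic spirantization): /b/ is a stop between vowels /u/ and /i/, so it spirantizes to the fricative [v]. /t/ is a stop between vowels /u/ and /i/, so it spirantizes to the fricative [s]. /b/ is a stop between vowels /i/ and /o/, so it spirantizes to the fricative [v]. /pubirsutibod/ → puvirsusivod.
Rule 2 (pre-rhotic lowering): /i/ is a high vowel immediately before /r/, so it lowers to [e]. /puvirsusivod/ → puversusivod.
Rule 3 (regressive voicing assimilation): no segment meets the environment; /puversusivod/ is unchanged.
Rule 4 (final devoicing): /d/ is a voiced stop in word-final position, so it devoices to [t]. /puversusivod/ → puversusivot.

puversusivot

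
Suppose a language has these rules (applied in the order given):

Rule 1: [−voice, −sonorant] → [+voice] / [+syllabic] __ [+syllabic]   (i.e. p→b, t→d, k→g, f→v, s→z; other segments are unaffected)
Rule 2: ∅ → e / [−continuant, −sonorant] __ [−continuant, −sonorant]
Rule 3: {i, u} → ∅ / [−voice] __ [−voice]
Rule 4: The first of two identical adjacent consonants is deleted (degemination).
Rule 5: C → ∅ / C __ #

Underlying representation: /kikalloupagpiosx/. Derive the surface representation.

kigaloubagepios

Rule 1 (intervocalic voicing): /k/ is a voiceless obstruent between vowels /i/ and /a/, so it voices to [g]. /p/ is a voiceless obstruent between vowels /u/ and /a/, so it voices to [b]. /kikalloupagpiosx/ → kigalloubagpiosx.
Rule 2 (stop-cluster e-epenthesis): /g/ and /p/ form a stop–stop cluster, so [e] is inserted between them. /kigalloubagpiosx/ → kigalloubagepiosx.
Rule 3 (high vowel syncope): no segment meets the environment; /kigalloubagepiosx/ is unchanged.
Rule 4 (degemination): /ll/ is a geminate; the first /l/ deletes. /kigalloubagepiosx/ → kigaloubagepiosx.
Rule 5 (final cluster simplification): /x/ is the second consonant of a word-final cluster /sx/, so it deletes. /kigaloubagepiosx/ → kigaloubagepios.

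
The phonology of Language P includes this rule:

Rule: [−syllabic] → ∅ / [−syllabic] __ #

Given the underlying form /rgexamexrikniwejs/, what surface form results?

/s/ is the second consonant of a word-final cluster /js/, so it deletes.
The other instances of /r/, /g/, /x/, /m/, /k/, /n/, /w/, /j/ do not occur in the required environment and remain unchanged.
Surface form: [rgexamexrikniwej].

rgexamexrikniwej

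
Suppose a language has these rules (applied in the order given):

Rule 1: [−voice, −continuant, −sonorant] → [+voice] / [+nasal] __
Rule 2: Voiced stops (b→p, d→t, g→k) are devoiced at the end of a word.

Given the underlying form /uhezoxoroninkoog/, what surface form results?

Rule 1 (post-nasal voicing): /k/ is a voiceless stop immediately after the nasal /n/, so it voices to [g]. /uhezoxoroninkoog/ → uhezoxoroningoog.
Rule 2 (final devoicing): /g/ is a voiced stop in word-final position, so it devoices to [k]. /uhezoxoroningoog/ → uhezoxoroningook.

uhezoxoroningook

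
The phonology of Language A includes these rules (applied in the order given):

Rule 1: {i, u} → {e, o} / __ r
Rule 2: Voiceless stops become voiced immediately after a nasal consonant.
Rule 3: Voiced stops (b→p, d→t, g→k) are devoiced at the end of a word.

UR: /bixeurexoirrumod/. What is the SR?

bixeorexoerrumot

Rule 1 (pre-rhotic lowering): /u/ is a high vowel immediately before /r/, so it lowers to [o]. /i/ is a high vowel immediately before /r/, so it lowers to [e]. /bixeurexoirrumod/ → bixeorexoerrumod.
Rule 2 (post-nasal voicing): no segment meets the environment; /bixeorexoerrumod/ is unchanged.
Rule 3 (final devoicing): /d/ is a voiced stop in word-final position, so it devoices to [t]. /bixeorexoerrumod/ → bixeorexoerrumot.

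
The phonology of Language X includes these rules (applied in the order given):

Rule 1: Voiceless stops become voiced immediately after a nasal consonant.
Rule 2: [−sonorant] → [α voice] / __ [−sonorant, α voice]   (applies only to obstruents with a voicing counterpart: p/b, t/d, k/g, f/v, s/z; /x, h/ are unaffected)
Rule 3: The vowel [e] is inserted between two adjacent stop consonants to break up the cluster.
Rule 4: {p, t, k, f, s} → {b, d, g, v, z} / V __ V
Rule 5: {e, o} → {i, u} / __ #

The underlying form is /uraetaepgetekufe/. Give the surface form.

uraedaebegedeguvi

Rule 1 (post-nasal voicing): no segment meets the environment; /uraetaepgetekufe/ is unchanged.
Rule 2 (regressive voicing assimilation): /p/ precedes the voiced obstruent /g/, so it voices to [b] by assimilation. /uraetaepgetekufe/ → uraetaebgetekufe.
Rule 3 (stop-cluster e-epenthesis): /b/ and /g/ form a stop–stop cluster, so [e] is inserted between them. /uraetaebgetekufe/ → uraetaebegetekufe.
Rule 4 (intervocalic voicing): /t/ is a voiceless obstruent between vowels /e/ and /a/, so it voices to [d]. /t/ is a voiceless obstruent between vowels /e/ and /e/, so it voices to [d]. /k/ is a voiceless obstruent between vowels /e/ and /u/, so it voices to [g]. /f/ is a voiceless obstruent between vowels /u/ and /e/, so it voices to [v]. /uraetaebegetekufe/ → uraedaebegedeguve.
Rule 5 (final vowel raising): /e/ is a mid vowel in word-final position, so it raises to [i]. /uraedaebegedeguve/ → uraedaebegedeguvi.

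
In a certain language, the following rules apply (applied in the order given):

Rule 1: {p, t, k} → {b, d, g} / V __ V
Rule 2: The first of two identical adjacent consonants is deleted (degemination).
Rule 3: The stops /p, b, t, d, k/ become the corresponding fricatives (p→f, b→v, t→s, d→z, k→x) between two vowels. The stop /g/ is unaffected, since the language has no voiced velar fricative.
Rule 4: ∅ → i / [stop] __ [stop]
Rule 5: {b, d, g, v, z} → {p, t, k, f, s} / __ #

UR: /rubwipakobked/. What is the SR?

Rule 1 (intervocalic voicing): /p/ is a voiceless stop between vowels /i/ and /a/, so it voices to [b]. /k/ is a voiceless stop between vowels /a/ and /o/, so it voices to [g]. /rubwipakobked/ → rubwibagobked.
Rule 2 (degemination): no segment meets the environment; /rubwibagobked/ is unchanged.
Rule 3 (intervocalic spirantization): /b/ is a stop between vowels /i/ and /a/, so it spirantizes to the fricative [v]. /rubwibagobked/ → rubwivagobked.
Rule 4 (stop-cluster i-epenthesis): /b/ and /k/ form a stop–stop cluster, so [i] is inserted between them. /rubwivagobked/ → rubwivagobiked.
Rule 5 (final devoicing): /d/ is a voiced obstruent in word-final position, so it devoices to [t]. /rubwivagobiked/ → rubwivagobiket.

rubwivagobiket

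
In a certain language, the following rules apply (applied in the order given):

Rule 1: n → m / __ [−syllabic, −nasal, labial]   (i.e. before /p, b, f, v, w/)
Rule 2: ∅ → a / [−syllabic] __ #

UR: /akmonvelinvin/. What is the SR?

Rule 1 (nasal place assimilation): /n/ precedes the labial consonant /v/, so it assimilates in place to [m]. /n/ precedes the labial consonant /v/, so it assimilates in place to [m]. /akmonvelinvin/ → akmomvelimvin.
Rule 2 (final a-epenthesis): the form ends in the consonant /n/, so [a] is inserted word-finally. /akmomvelimvin/ → akmomvelimvina.

akmomvelimvina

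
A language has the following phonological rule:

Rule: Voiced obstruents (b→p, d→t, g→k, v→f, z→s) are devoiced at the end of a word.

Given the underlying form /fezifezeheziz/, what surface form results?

fezifezehezis

/z/ is a voiced obstruent in word-final position, so it devoices to [s].
The other instances of /z/ do not occur in the required environment and remain unchanged.
Surface form: [fezifezehezis].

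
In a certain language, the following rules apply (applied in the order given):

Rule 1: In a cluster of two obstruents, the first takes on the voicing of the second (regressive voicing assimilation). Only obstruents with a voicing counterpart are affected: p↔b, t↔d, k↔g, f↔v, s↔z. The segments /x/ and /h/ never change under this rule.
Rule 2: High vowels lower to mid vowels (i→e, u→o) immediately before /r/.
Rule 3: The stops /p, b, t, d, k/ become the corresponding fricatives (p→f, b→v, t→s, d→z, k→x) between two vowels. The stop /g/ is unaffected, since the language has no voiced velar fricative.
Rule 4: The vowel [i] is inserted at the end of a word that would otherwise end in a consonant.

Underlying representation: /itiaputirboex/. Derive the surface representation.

isiafuserboexi

Rule 1 (regressive voicing assimilation): no segment meets the environment; /itiaputirboex/ is unchanged.
Rule 2 (pre-rhotic lowering): /i/ is a high vowel immediately before /r/, so it lowers to [e]. /itiaputirboex/ → itiaputerboex.
Rule 3 (intervocalic spirantization): /t/ is a stop between vowels /i/ and /i/, so it spirantizes to the fricative [s]. /p/ is a stop between vowels /a/ and /u/, so it spirantizes to the fricative [f]. /t/ is a stop between vowels /u/ and /e/, so it spirantizes to the fricative [s]. /itiaputerboex/ → isiafuserboex.
Rule 4 (final i-epenthesis): the form ends in the consonant /x/, so [i] is inserted word-finally. /isiafuserboex/ → isiafuserboexi.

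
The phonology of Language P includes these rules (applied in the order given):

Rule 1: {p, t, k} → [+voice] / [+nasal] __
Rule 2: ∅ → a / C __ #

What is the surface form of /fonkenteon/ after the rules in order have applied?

Rule 1 (post-nasal voicing): /k/ is a voiceless stop immediately after the nasal /n/, so it voices to [g]. /t/ is a voiceless stop immediately after the nasal /n/, so it voices to [d]. /fonkenteon/ → fongendeon.
Rule 2 (final a-epenthesis): the form ends in the consonant /n/, so [a] is inserted word-finally. /fongendeon/ → fongendeona.

fongendeona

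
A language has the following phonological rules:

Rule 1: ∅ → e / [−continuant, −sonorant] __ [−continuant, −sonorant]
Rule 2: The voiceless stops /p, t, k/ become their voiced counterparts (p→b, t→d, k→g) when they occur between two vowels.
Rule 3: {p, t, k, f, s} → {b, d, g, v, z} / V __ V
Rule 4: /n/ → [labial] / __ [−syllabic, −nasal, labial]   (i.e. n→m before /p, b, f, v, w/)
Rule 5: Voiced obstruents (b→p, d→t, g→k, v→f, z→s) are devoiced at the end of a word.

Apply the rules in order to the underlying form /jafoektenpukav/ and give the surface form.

javoegedempugaf

Rule 1 (stop-cluster e-epenthesis): /k/ and /t/ form a stop–stop cluster, so [e] is inserted between them. /jafoektenpukav/ → jafoeketenpukav.
Rule 2 (intervocalic voicing): /k/ is a voiceless stop between vowels /e/ and /e/, so it voices to [g]. /t/ is a voiceless stop between vowels /e/ and /e/, so it voices to [d]. /k/ is a voiceless stop between vowels /u/ and /a/, so it voices to [g]. /jafoeketenpukav/ → jafoegedenpugav.
Rule 3 (intervocalic voicing): /f/ is a voiceless obstruent between vowels /a/ and /o/, so it voices to [v]. /jafoegedenpugav/ → javoegedenpugav.
Rule 4 (nasal place assimilation): /n/ precedes the labial consonant /p/, so it assimilates in place to [m]. /javoegedenpugav/ → javoegedempugav.
Rule 5 (final devoicing): /v/ is a voiced obstruent in word-final position, so it devoices to [f]. /javoegedempugav/ → javoegedempugaf.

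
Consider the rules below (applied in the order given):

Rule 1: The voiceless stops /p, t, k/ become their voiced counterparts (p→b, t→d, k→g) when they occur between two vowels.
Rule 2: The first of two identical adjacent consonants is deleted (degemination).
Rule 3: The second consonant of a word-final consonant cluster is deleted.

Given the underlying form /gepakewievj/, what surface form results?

gebagewiev

Rule 1 (intervocalic voicing): /p/ is a voiceless stop between vowels /e/ and /a/, so it voices to [b]. /k/ is a voiceless stop between vowels /a/ and /e/, so it voices to [g]. /gepakewievj/ → gebagewievj.
Rule 2 (degemination): no segment meets the environment; /gebagewievj/ is unchanged.
Rule 3 (final cluster simplification): /j/ is the second consonant of a word-final cluster /vj/, so it deletes. /gebagewievj/ → gebagewiev.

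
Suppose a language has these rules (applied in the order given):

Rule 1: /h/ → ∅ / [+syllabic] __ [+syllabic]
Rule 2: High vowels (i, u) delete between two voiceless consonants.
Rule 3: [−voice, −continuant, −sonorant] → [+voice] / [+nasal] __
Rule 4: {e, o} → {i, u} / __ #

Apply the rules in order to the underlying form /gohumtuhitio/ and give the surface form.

Rule 1 (intervocalic h-deletion): /h/ occurs between vowels /o/ and /u/, so it deletes. /h/ occurs between vowels /u/ and /i/, so it deletes. /gohumtuhitio/ → goumtuitio.
Rule 2 (high vowel syncope): no segment meets the environment; /goumtuitio/ is unchanged.
Rule 3 (post-nasal voicing): /t/ is a voiceless stop immediately after the nasal /m/, so it voices to [d]. /goumtuitio/ → goumduitio.
Rule 4 (final vowel raising): /o/ is a mid vowel in word-final position, so it raises to [u]. /goumduitio/ → goumduitiu.

goumduitiu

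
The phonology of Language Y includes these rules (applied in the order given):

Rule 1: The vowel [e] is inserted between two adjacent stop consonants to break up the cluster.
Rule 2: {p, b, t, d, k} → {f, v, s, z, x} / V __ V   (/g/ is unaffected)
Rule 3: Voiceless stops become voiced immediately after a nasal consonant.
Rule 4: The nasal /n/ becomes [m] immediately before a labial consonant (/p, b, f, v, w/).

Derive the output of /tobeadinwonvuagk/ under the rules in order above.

Rule 1 (stop-cluster e-epenthesis): /g/ and /k/ form a stop–stop cluster, so [e] is inserted between them. /tobeadinwonvuagk/ → tobeadinwonvuagek.
Rule 2 (intervocalic spirantization): /b/ is a stop between vowels /o/ and /e/, so it spirantizes to the fricative [v]. /d/ is a stop between vowels /a/ and /i/, so it spirantizes to the fricative [z]. /tobeadinwonvuagek/ → toveazinwonvuagek.
Rule 3 (post-nasal voicing): no segment meets the environment; /toveazinwonvuagek/ is unchanged.
Rule 4 (nasal place assimilation): /n/ precedes the labial consonant /w/, so it assimilates in place to [m]. /n/ precedes the labial consonant /v/, so it assimilates in place to [m]. /toveazinwonvuagek/ → toveazimwomvuagek.

toveazimwomvuagek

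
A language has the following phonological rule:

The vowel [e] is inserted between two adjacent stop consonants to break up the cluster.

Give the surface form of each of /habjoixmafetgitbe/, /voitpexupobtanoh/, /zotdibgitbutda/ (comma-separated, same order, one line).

/habjoixmafetgitbe/: /t/ and /g/ form a stop–stop cluster, so [e] is inserted between them. /t/ and /b/ form a stop–stop cluster, so [e] is inserted between them. → [habjoixmafetegitebe].
/voitpexupobtanoh/: /t/ and /p/ form a stop–stop cluster, so [e] is inserted between them. /b/ and /t/ form a stop–stop cluster, so [e] is inserted between them. → [voitepexupobetanoh].
/zotdibgitbutda/: /t/ and /d/ form a stop–stop cluster, so [e] is inserted between them. /b/ and /g/ form a stop–stop cluster, so [e] is inserted between them. /t/ and /b/ form a stop–stop cluster, so [e] is inserted between them. /t/ and /d/ form a stop–stop cluster, so [e] is inserted between them. → [zotedibegitebuteda].

habjoixmafetegitebe, voitepexupobetanoh, zotedibegitebuteda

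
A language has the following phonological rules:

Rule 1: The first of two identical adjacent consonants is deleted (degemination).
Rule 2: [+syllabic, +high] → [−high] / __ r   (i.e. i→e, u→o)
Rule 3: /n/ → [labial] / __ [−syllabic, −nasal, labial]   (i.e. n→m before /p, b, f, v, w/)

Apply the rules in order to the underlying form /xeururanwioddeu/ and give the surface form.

Rule 1 (degemination): /dd/ is a geminate; the first /d/ deletes. /xeururanwioddeu/ → xeururanwiodeu.
Rule 2 (pre-rhotic lowering): /u/ is a high vowel immediately before /r/, so it lowers to [o]. /u/ is a high vowel immediately before /r/, so it lowers to [o]. /xeururanwiodeu/ → xeororanwiodeu.
Rule 3 (nasal place assimilation): /n/ precedes the labial consonant /w/, so it assimilates in place to [m]. /xeororanwiodeu/ → xeororamwiodeu.

xeororamwiodeu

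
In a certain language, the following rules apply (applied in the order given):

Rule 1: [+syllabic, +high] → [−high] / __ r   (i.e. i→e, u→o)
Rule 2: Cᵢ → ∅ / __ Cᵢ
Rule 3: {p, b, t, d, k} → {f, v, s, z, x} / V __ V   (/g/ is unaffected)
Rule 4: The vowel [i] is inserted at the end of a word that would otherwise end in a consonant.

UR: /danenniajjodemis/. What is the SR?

daneniajozemisi

Rule 1 (pre-rhotic lowering): no segment meets the environment; /danenniajjodemis/ is unchanged.
Rule 2 (degemination): /nn/ is a geminate; the first /n/ deletes. /jj/ is a geminate; the first /j/ deletes. /danenniajjodemis/ → daneniajodemis.
Rule 3 (intervocalic spirantization): /d/ is a stop between vowels /o/ and /e/, so it spirantizes to the fricative [z]. /daneniajodemis/ → daneniajozemis.
Rule 4 (final i-epenthesis): the form ends in the consonant /s/, so [i] is inserted word-finally. /daneniajozemis/ → daneniajozemisi.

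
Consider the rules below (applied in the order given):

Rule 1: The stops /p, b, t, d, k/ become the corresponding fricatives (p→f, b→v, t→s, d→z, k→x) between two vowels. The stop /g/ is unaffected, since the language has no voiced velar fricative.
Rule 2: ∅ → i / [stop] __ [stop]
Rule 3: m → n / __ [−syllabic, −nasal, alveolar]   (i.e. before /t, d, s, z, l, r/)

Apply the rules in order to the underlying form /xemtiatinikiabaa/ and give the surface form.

Rule 1 (intervocalic spirantization): /t/ is a stop between vowels /a/ and /i/, so it spirantizes to the fricative [s]. /k/ is a stop between vowels /i/ and /i/, so it spirantizes to the fricative [x]. /b/ is a stop between vowels /a/ and /a/, so it spirantizes to the fricative [v]. /xemtiatinikiabaa/ → xemtiasinixiavaa.
Rule 2 (stop-cluster i-epenthesis): no segment meets the environment; /xemtiasinixiavaa/ is unchanged.
Rule 3 (nasal place assimilation): /m/ precedes the alveolar consonant /t/, so it assimilates in place to [n]. /xemtiasinixiavaa/ → xentiasinixiavaa.

xentiasinixiavaa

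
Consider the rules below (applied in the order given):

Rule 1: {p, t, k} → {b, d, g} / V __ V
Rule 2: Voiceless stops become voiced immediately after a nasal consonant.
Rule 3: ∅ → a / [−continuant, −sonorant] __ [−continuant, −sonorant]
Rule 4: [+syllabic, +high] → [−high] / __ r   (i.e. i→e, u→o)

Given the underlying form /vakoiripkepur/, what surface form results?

vagoeripakebor

Rule 1 (intervocalic voicing): /k/ is a voiceless stop between vowels /a/ and /o/, so it voices to [g]. /p/ is a voiceless stop between vowels /e/ and /u/, so it voices to [b]. /vakoiripkepur/ → vagoiripkebur.
Rule 2 (post-nasal voicing): no segment meets the environment; /vagoiripkebur/ is unchanged.
Rule 3 (stop-cluster a-epenthesis): /p/ and /k/ form a stop–stop cluster, so [a] is inserted between them. /vagoiripkebur/ → vagoiripakebur.
Rule 4 (pre-rhotic lowering): /i/ is a high vowel immediately before /r/, so it lowers to [e]. /u/ is a high vowel immediately before /r/, so it lowers to [o]. /vagoiripakebur/ → vagoeripakebor.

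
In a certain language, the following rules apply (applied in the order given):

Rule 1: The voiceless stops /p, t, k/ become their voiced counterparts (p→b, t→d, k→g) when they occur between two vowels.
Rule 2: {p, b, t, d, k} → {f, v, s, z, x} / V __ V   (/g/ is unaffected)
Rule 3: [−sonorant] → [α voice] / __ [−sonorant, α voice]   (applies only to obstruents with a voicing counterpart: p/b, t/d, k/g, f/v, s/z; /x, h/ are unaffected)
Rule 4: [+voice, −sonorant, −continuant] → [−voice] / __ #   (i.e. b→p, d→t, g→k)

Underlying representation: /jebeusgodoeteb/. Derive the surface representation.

Rule 1 (intervocalic voicing): /t/ is a voiceless stop between vowels /e/ and /e/, so it voices to [d]. /jebeusgodoeteb/ → jebeusgodoedeb.
Rule 2 (intervocalic spirantization): /b/ is a stop between vowels /e/ and /e/, so it spirantizes to the fricative [v]. /d/ is a stop between vowels /o/ and /o/, so it spirantizes to the fricative [z]. /d/ is a stop between vowels /e/ and /e/, so it spirantizes to the fricative [z]. /jebeusgodoedeb/ → jeveusgozoezeb.
Rule 3 (regressive voicing assimilation): /s/ precedes the voiced obstruent /g/, so it voices to [z] by assimilation. /jeveusgozoezeb/ → jeveuzgozoezeb.
Rule 4 (final devoicing): /b/ is a voiced stop in word-final position, so it devoices to [p]. /jeveuzgozoezeb/ → jeveuzgozoezep.

jeveuzgozoezep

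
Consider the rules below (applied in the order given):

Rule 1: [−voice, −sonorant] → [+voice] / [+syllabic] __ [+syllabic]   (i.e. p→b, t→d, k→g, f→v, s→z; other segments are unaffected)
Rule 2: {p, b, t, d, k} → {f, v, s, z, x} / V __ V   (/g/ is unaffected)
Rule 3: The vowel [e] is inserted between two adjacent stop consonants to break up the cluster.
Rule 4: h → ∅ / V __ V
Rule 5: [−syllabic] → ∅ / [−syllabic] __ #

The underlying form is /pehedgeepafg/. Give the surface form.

peedegeevaf

Rule 1 (intervocalic voicing): /p/ is a voiceless obstruent between vowels /e/ and /a/, so it voices to [b]. /pehedgeepafg/ → pehedgeebafg.
Rule 2 (intervocalic spirantization): /b/ is a stop between vowels /e/ and /a/, so it spirantizes to the fricative [v]. /pehedgeebafg/ → pehedgeevafg.
Rule 3 (stop-cluster e-epenthesis): /d/ and /g/ form a stop–stop cluster, so [e] is inserted between them. /pehedgeevafg/ → pehedegeevafg.
Rule 4 (intervocalic h-deletion): /h/ occurs between vowels /e/ and /e/, so it deletes. /pehedegeevafg/ → peedegeevafg.
Rule 5 (final cluster simplification): /g/ is the second consonant of a word-final cluster /fg/, so it deletes. /peedegeevafg/ → peedegeevaf.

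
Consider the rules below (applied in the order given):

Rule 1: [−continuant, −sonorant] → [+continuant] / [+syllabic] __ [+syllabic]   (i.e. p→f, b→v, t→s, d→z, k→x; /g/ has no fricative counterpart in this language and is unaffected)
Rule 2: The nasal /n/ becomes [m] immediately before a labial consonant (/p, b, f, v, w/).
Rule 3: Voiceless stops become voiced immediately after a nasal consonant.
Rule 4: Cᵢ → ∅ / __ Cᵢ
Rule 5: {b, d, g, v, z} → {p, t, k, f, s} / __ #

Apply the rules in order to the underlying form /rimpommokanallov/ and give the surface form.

rimbomoxanalof

Rule 1 (intervocalic spirantization): /k/ is a stop between vowels /o/ and /a/, so it spirantizes to the fricative [x]. /rimpommokanallov/ → rimpommoxanallov.
Rule 2 (nasal place assimilation): no segment meets the environment; /rimpommoxanallov/ is unchanged.
Rule 3 (post-nasal voicing): /p/ is a voiceless stop immediately after the nasal /m/, so it voices to [b]. /rimpommoxanallov/ → rimbommoxanallov.
Rule 4 (degemination): /mm/ is a geminate; the first /m/ deletes. /ll/ is a geminate; the first /l/ deletes. /rimbommoxanallov/ → rimbomoxanalov.
Rule 5 (final devoicing): /v/ is a voiced obstruent in word-final position, so it devoices to [f]. /rimbomoxanalov/ → rimbomoxanalof.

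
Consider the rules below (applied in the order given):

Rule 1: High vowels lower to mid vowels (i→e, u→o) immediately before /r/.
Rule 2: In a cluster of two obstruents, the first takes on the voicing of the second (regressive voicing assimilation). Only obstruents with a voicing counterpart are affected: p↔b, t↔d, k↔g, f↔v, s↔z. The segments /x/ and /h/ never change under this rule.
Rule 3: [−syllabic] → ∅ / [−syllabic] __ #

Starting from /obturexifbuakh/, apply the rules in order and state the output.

optorexivbuak

Rule 1 (pre-rhotic lowering): /u/ is a high vowel immediately before /r/, so it lowers to [o]. /obturexifbuakh/ → obtorexifbuakh.
Rule 2 (regressive voicing assimilation): /b/ precedes the voiceless obstruent /t/, so it devoices to [p] by assimilation. /f/ precedes the voiced obstruent /b/, so it voices to [v] by assimilation. /obtorexifbuakh/ → optorexivbuakh.
Rule 3 (final cluster simplification): /h/ is the second consonant of a word-final cluster /kh/, so it deletes. /optorexivbuakh/ → optorexivbuak.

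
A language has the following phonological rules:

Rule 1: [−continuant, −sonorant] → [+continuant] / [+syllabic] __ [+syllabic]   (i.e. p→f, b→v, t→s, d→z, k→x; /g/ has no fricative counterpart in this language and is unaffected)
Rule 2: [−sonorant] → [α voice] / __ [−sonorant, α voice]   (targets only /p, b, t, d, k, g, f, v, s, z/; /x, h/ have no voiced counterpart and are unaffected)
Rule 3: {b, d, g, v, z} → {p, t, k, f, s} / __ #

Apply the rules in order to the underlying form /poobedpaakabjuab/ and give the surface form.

Rule 1 (intervocalic spirantization): /b/ is a stop between vowels /o/ and /e/, so it spirantizes to the fricative [v]. /k/ is a stop between vowels /a/ and /a/, so it spirantizes to the fricative [x]. /poobedpaakabjuab/ → poovedpaaxabjuab.
Rule 2 (regressive voicing assimilation): /d/ precedes the voiceless obstruent /p/, so it devoices to [t] by assimilation. /poovedpaaxabjuab/ → poovetpaaxabjuab.
Rule 3 (final devoicing): /b/ is a voiced obstruent in word-final position, so it devoices to [p]. /poovetpaaxabjuab/ → poovetpaaxabjuap.

poovetpaaxabjuap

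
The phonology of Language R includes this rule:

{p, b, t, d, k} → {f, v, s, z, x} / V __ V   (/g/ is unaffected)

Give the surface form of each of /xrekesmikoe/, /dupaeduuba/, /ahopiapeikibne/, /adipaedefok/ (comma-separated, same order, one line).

/xrekesmikoe/: /k/ is a stop between vowels /e/ and /e/, so it spirantizes to the fricative [x]. /k/ is a stop between vowels /i/ and /o/, so it spirantizes to the fricative [x]. → [xrexesmixoe].
/dupaeduuba/: /p/ is a stop between vowels /u/ and /a/, so it spirantizes to the fricative [f]. /d/ is a stop between vowels /e/ and /u/, so it spirantizes to the fricative [z]. /b/ is a stop between vowels /u/ and /a/, so it spirantizes to the fricative [v]. → [dufaezuuva].
/ahopiapeikibne/: /p/ is a stop between vowels /o/ and /i/, so it spirantizes to the fricative [f]. /p/ is a stop between vowels /a/ and /e/, so it spirantizes to the fricative [f]. /k/ is a stop between vowels /i/ and /i/, so it spirantizes to the fricative [x]. → [ahofiafeixibne].
/adipaedefok/: /d/ is a stop between vowels /a/ and /i/, so it spirantizes to the fricative [z]. /p/ is a stop between vowels /i/ and /a/, so it spirantizes to the fricative [f]. /d/ is a stop between vowels /e/ and /e/, so it spirantizes to the fricative [z]. → [azifaezefok].

xrexesmixoe, dufaezuuva, ahofiafeixibne, azifaezefok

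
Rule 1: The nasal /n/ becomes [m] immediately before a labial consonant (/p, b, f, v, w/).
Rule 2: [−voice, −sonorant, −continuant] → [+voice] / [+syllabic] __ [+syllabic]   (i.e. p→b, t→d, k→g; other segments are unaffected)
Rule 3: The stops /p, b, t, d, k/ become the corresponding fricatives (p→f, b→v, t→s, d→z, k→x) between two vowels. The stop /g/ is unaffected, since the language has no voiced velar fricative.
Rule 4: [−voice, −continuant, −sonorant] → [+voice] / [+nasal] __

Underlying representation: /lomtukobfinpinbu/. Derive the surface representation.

Rule 1 (nasal place assimilation): /n/ precedes the labial consonant /p/, so it assimilates in place to [m]. /n/ precedes the labial consonant /b/, so it assimilates in place to [m]. /lomtukobfinpinbu/ → lomtukobfimpimbu.
Rule 2 (intervocalic voicing): /k/ is a voiceless stop between vowels /u/ and /o/, so it voices to [g]. /lomtukobfimpimbu/ → lomtugobfimpimbu.
Rule 3 (intervocalic spirantization): no segment meets the environment; /lomtugobfimpimbu/ is unchanged.
Rule 4 (post-nasal voicing): /t/ is a voiceless stop immediately after the nasal /m/, so it voices to [d]. /p/ is a voiceless stop immediately after the nasal /m/, so it voices to [b]. /lomtugobfimpimbu/ → lomdugobfimbimbu.

lomdugobfimbimbu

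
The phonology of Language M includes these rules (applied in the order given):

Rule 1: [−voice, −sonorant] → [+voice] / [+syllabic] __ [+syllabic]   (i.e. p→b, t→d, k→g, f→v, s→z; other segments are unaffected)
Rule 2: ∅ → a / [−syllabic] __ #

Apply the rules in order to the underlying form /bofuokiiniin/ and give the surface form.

Rule 1 (intervocalic voicing): /f/ is a voiceless obstruent between vowels /o/ and /u/, so it voices to [v]. /k/ is a voiceless obstruent between vowels /o/ and /i/, so it voices to [g]. /bofuokiiniin/ → bovuogiiniin.
Rule 2 (final a-epenthesis): the form ends in the consonant /n/, so [a] is inserted word-finally. /bovuogiiniin/ → bovuogiiniina.

bovuogiiniina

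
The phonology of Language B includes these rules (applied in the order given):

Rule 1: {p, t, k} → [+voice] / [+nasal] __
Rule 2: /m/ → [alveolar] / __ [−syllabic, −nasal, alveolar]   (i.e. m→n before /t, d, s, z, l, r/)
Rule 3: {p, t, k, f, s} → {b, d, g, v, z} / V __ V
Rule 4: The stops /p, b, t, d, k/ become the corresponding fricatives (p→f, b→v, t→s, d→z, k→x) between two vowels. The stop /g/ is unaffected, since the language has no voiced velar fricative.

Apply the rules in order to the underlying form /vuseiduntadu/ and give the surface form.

Rule 1 (post-nasal voicing): /t/ is a voiceless stop immediately after the nasal /n/, so it voices to [d]. /vuseiduntadu/ → vuseidundadu.
Rule 2 (nasal place assimilation): no segment meets the environment; /vuseidundadu/ is unchanged.
Rule 3 (intervocalic voicing): /s/ is a voiceless obstruent between vowels /u/ and /e/, so it voices to [z]. /vuseidundadu/ → vuzeidundadu.
Rule 4 (intervocalic spirantization): /d/ is a stop between vowels /i/ and /u/, so it spirantizes to the fricative [z]. /d/ is a stop between vowels /a/ and /u/, so it spirantizes to the fricative [z]. /vuzeidundadu/ → vuzeizundazu.

vuzeizundazu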